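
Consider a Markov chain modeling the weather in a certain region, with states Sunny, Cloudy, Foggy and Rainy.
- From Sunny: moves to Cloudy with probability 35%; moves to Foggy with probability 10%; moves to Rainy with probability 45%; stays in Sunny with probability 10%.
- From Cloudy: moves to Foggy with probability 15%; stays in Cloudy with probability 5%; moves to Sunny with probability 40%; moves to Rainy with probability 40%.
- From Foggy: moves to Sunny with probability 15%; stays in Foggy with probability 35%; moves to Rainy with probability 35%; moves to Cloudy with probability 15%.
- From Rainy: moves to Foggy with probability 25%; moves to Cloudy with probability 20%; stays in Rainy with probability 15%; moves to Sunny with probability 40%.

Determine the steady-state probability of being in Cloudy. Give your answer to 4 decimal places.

Let the stationary distribution be π with π = πP and π_1 + π_2 + π_3 + π_4 = 1.
π_1 = 0.1·π_1 + 0.4·π_2 + 0.15·π_3 + 0.4·π_4
π_2 = 0.35·π_1 + 0.05·π_2 + 0.15·π_3 + 0.2·π_4
π_3 = 0.1·π_1 + 0.15·π_2 + 0.35·π_3 + 0.25·π_4
Solving with the normalization constraint gives π = (0.2671, 0.1996, 0.2111, 0.3222).
So the stationary probability of Cloudy is 0.1996.

0.1996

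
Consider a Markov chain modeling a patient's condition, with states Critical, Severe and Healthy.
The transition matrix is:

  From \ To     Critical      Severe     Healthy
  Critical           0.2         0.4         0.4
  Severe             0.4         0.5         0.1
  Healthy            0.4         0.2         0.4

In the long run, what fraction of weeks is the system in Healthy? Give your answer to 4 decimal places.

0.2857

Let the stationary distribution be π with π = πP and π_1 + π_2 + π_3 = 1.
π_1 = 0.2·π_1 + 0.4·π_2 + 0.4·π_3
π_2 = 0.4·π_1 + 0.5·π_2 + 0.2·π_3
Solving with the normalization constraint gives π = (0.3333, 0.3810, 0.2857).
So the stationary probability of Healthy is 0.2857.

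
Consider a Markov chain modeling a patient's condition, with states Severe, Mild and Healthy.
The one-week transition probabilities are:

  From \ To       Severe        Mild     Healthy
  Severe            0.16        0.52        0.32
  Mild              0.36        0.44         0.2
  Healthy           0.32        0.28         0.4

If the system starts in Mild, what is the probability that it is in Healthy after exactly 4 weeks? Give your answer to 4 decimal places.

Propagate the distribution vector 4 weeks from Mild.
After 0 weeks: (0.0000, 1.0000, 0.0000)
After 1 week: (0.3600, 0.4400, 0.2000)
After 2 weeks: (0.2800, 0.4368, 0.2832)
After 3 weeks: (0.2927, 0.4171, 0.2902)
After 4 weeks: (0.2899, 0.4170, 0.2932)
P(in Healthy after 4 weeks) = 0.2932

0.2932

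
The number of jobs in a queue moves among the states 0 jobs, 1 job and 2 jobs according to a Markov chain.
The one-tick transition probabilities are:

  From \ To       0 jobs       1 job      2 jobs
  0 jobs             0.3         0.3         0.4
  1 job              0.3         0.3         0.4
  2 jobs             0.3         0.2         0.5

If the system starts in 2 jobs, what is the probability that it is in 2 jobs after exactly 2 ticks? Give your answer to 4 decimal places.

0.4500

Sum over the intermediate state after 1 tick:
P = P(2 jobs→0 jobs)·P(0 jobs→2 jobs) + P(2 jobs→1 job)·P(1 job→2 jobs) + P(2 jobs→2 jobs)·P(2 jobs→2 jobs)
  = 0.3×0.4 + 0.2×0.4 + 0.5×0.5
  = 0.1200 + 0.0800 + 0.2500 = 0.4500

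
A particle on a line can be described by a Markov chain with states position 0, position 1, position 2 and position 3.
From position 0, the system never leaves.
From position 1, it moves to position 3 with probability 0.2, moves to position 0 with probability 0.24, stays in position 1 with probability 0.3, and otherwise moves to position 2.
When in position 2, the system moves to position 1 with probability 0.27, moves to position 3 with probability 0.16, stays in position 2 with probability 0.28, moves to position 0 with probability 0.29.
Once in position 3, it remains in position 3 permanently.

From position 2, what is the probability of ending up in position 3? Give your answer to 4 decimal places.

Let h(s) be the probability of absorption at position 3 starting from transient state s. Then h(position 3) = 1 and h(position 0) = 0. By first-step analysis:
h(position 1) = 0.24·0 + 0.3·h(position 1) + 0.26·h(position 2) + 0.2·1
h(position 2) = 0.29·0 + 0.27·h(position 1) + 0.28·h(position 2) + 0.16·1
Solving: h(position 1) = 0.4278, h(position 2) = 0.3827.
Starting from position 2, the probability is 0.3827.

0.3827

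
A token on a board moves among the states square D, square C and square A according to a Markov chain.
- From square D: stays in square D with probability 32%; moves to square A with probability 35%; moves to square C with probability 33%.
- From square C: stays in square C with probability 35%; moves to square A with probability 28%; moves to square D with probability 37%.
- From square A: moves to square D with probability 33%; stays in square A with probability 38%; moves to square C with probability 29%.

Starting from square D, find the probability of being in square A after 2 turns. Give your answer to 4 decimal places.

Sum over the intermediate state after 1 turn:
P = P(square D→square D)·P(square D→square A) + P(square D→square C)·P(square C→square A) + P(square D→square A)·P(square A→square A)
  = 0.32×0.35 + 0.33×0.28 + 0.35×0.38
  = 0.1120 + 0.0924 + 0.1330 = 0.3374

0.3374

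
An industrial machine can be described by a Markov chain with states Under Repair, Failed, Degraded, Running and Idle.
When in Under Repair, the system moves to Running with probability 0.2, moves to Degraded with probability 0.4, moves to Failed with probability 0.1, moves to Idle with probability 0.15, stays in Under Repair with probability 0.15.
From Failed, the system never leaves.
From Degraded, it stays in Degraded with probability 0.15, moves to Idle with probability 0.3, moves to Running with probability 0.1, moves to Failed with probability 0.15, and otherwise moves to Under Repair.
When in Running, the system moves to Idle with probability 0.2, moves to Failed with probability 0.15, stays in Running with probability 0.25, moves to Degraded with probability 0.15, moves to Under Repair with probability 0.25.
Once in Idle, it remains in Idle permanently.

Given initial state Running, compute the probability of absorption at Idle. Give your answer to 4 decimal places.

0.6021

Let h(s) be the probability of absorption at Idle starting from transient state s. Then h(Idle) = 1 and h(Failed) = 0. By first-step analysis:
h(Under Repair) = 0.15·h(Under Repair) + 0.1·0 + 0.4·h(Degraded) + 0.2·h(Running) + 0.15·1
h(Degraded) = 0.3·h(Under Repair) + 0.15·0 + 0.15·h(Degraded) + 0.1·h(Running) + 0.3·1
h(Running) = 0.25·h(Under Repair) + 0.15·0 + 0.15·h(Degraded) + 0.25·h(Running) + 0.2·1
Solving: h(Under Repair) = 0.6207, h(Degraded) = 0.6428, h(Running) = 0.6021.
Starting from Running, the probability is 0.6021.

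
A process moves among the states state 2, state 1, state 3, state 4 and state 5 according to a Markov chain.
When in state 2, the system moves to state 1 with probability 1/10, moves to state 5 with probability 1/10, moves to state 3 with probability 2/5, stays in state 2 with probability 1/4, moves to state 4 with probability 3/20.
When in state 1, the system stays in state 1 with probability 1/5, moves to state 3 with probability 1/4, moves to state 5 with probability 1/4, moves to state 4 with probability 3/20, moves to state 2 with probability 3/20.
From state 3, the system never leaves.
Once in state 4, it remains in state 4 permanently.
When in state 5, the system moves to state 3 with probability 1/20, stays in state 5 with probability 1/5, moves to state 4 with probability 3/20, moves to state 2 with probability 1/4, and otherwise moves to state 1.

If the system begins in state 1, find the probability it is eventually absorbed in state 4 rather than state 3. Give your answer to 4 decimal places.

0.3883

Let h(s) be the probability of absorption at state 4 starting from transient state s. Then h(state 4) = 1 and h(state 3) = 0. By first-step analysis:
h(state 2) = 0.25·h(state 2) + 0.1·h(state 1) + 0.4·0 + 0.15·1 + 0.1·h(state 5)
h(state 1) = 0.15·h(state 2) + 0.2·h(state 1) + 0.25·0 + 0.15·1 + 0.25·h(state 5)
h(state 5) = 0.25·h(state 2) + 0.35·h(state 1) + 0.05·0 + 0.15·1 + 0.2·h(state 5)
Solving: h(state 2) = 0.3124, h(state 1) = 0.3883, h(state 5) = 0.4550.
Starting from state 1, the probability is 0.3883.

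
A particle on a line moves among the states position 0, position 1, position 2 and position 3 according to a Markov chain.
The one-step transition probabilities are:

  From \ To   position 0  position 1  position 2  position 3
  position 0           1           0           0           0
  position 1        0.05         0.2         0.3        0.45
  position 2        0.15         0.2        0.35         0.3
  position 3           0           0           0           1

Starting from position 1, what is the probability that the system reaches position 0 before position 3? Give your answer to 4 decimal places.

0.1685

Let h(s) be the probability of absorption at position 0 starting from transient state s. Then h(position 0) = 1 and h(position 3) = 0. By first-step analysis:
h(position 1) = 0.05·1 + 0.2·h(position 1) + 0.3·h(position 2) + 0.45·0
h(position 2) = 0.15·1 + 0.2·h(position 1) + 0.35·h(position 2) + 0.3·0
Solving: h(position 1) = 0.1685, h(position 2) = 0.2826.
Starting from position 1, the probability is 0.1685.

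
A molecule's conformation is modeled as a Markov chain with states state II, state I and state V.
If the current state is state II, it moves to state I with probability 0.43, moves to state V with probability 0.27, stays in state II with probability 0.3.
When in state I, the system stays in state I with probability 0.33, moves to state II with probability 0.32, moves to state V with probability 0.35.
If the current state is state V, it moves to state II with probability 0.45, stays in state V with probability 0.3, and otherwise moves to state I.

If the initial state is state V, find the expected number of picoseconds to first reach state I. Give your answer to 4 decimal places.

Let t(s) be the expected number of picoseconds to first reach state I from state s, with t(state I) = 0. Conditioning on the first picosecond:
t(state II) = 1 + 0.3·t(state II) + 0.27·t(state V)
t(state V) = 1 + 0.45·t(state II) + 0.3·t(state V)
Solving: t(state II) = 2.6323, t(state V) = 3.1208.
Expected picoseconds from state V to state I: 3.1208.

3.1208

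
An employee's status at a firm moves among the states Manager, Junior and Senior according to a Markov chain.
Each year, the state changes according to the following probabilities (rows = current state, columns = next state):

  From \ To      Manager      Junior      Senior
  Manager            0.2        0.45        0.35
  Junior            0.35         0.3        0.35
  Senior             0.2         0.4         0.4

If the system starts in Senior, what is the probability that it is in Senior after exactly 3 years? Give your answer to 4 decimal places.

0.3685

Propagate the distribution vector 3 years from Senior.
After 0 years: (0.0000, 0.0000, 1.0000)
After 1 year: (0.2000, 0.4000, 0.4000)
After 2 years: (0.2600, 0.3700, 0.3700)
After 3 years: (0.2555, 0.3760, 0.3685)
P(in Senior after 3 years) = 0.3685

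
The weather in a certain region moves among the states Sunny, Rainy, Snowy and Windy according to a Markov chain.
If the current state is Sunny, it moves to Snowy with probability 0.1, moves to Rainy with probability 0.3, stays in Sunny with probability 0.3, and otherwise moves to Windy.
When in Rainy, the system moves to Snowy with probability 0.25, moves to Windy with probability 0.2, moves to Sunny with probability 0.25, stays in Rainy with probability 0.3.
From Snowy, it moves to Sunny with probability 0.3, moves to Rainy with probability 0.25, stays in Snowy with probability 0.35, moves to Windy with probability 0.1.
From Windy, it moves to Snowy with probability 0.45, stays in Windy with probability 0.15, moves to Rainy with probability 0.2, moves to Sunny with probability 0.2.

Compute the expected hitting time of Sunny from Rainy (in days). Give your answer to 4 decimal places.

Let t(s) be the expected number of days to first reach Sunny from state s, with t(Sunny) = 0. Conditioning on the first day:
t(Rainy) = 1 + 0.3·t(Rainy) + 0.25·t(Snowy) + 0.2·t(Windy)
t(Snowy) = 1 + 0.25·t(Rainy) + 0.35·t(Snowy) + 0.1·t(Windy)
t(Windy) = 1 + 0.2·t(Rainy) + 0.45·t(Snowy) + 0.15·t(Windy)
Solving: t(Rainy) = 3.8813, t(Snowy) = 3.6501, t(Windy) = 4.0221.
Expected days from Rainy to Sunny: 3.8813.

3.8813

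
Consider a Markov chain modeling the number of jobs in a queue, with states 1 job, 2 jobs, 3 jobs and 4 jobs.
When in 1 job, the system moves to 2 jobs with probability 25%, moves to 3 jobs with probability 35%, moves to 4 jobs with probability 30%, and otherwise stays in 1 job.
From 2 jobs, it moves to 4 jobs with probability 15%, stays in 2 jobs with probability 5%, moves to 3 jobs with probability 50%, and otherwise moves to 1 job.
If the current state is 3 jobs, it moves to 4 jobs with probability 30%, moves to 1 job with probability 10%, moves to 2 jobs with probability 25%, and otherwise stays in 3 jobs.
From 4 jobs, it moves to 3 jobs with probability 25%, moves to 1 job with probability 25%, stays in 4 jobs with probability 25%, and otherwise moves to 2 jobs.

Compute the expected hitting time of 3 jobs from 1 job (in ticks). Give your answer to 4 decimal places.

2.8117

Let t(s) be the expected number of ticks to first reach 3 jobs from state s, with t(3 jobs) = 0. Conditioning on the first tick:
t(1 job) = 1 + 0.1·t(1 job) + 0.25·t(2 jobs) + 0.3·t(4 jobs)
t(2 jobs) = 1 + 0.3·t(1 job) + 0.05·t(2 jobs) + 0.15·t(4 jobs)
t(4 jobs) = 1 + 0.25·t(1 job) + 0.25·t(2 jobs) + 0.25·t(4 jobs)
Solving: t(1 job) = 2.8117, t(2 jobs) = 2.4268, t(4 jobs) = 3.0795.
Expected ticks from 1 job to 3 jobs: 2.8117.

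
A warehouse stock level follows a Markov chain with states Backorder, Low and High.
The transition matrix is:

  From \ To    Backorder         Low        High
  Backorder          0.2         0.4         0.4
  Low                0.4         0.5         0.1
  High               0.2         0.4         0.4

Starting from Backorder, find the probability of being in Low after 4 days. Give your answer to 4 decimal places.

Propagate the distribution vector 4 days from Backorder.
After 0 days: (1.0000, 0.0000, 0.0000)
After 1 day: (0.2000, 0.4000, 0.4000)
After 2 days: (0.2800, 0.4400, 0.2800)
After 3 days: (0.2880, 0.4440, 0.2680)
After 4 days: (0.2888, 0.4444, 0.2668)
P(in Low after 4 days) = 0.4444

0.4444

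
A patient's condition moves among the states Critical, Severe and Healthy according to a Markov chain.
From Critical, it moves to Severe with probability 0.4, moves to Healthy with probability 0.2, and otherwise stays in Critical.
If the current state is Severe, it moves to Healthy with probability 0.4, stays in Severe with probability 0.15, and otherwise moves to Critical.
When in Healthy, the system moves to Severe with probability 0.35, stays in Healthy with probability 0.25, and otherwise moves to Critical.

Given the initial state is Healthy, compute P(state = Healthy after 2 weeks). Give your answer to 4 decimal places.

0.2825

Sum over the intermediate state after 1 week:
P = P(Healthy→Critical)·P(Critical→Healthy) + P(Healthy→Severe)·P(Severe→Healthy) + P(Healthy→Healthy)·P(Healthy→Healthy)
  = 0.4×0.2 + 0.35×0.4 + 0.25×0.25
  = 0.0800 + 0.1400 + 0.0625 = 0.2825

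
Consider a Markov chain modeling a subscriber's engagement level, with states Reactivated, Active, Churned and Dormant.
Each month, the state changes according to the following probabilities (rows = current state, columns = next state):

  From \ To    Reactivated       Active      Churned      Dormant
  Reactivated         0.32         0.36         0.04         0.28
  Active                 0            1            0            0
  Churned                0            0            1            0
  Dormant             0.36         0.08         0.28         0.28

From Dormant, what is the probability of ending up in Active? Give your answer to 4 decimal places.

0.4733

Let h(s) be the probability of absorption at Active starting from transient state s. Then h(Active) = 1 and h(Churned) = 0. By first-step analysis:
h(Reactivated) = 0.32·h(Reactivated) + 0.36·1 + 0.04·0 + 0.28·h(Dormant)
h(Dormant) = 0.36·h(Reactivated) + 0.08·1 + 0.28·0 + 0.28·h(Dormant)
Solving: h(Reactivated) = 0.7243, h(Dormant) = 0.4733.
Starting from Dormant, the probability is 0.4733.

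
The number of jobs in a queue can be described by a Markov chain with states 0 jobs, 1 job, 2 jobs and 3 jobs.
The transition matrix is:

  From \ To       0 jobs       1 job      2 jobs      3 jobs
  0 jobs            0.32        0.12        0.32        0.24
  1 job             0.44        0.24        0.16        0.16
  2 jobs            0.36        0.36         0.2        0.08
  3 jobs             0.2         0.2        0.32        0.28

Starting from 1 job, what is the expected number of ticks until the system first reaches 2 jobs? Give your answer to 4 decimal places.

Let t(s) be the expected number of ticks to first reach 2 jobs from state s, with t(2 jobs) = 0. Conditioning on the first tick:
t(0 jobs) = 1 + 0.32·t(0 jobs) + 0.12·t(1 job) + 0.24·t(3 jobs)
t(1 job) = 1 + 0.44·t(0 jobs) + 0.24·t(1 job) + 0.16·t(3 jobs)
t(3 jobs) = 1 + 0.2·t(0 jobs) + 0.2·t(1 job) + 0.28·t(3 jobs)
Solving: t(0 jobs) = 3.3929, t(1 job) = 4.0051, t(3 jobs) = 3.4439.
Expected ticks from 1 job to 2 jobs: 4.0051.

4.0051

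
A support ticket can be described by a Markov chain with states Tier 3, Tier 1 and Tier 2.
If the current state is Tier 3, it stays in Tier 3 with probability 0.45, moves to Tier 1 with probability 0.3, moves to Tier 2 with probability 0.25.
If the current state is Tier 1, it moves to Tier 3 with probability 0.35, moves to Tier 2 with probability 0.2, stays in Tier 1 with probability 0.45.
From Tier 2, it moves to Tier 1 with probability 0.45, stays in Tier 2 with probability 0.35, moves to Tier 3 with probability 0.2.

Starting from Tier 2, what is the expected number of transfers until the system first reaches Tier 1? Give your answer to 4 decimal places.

2.4390

Let t(s) be the expected number of transfers to first reach Tier 1 from state s, with t(Tier 1) = 0. Conditioning on the first transfer:
t(Tier 3) = 1 + 0.45·t(Tier 3) + 0.25·t(Tier 2)
t(Tier 2) = 1 + 0.2·t(Tier 3) + 0.35·t(Tier 2)
Solving: t(Tier 3) = 2.9268, t(Tier 2) = 2.4390.
Expected transfers from Tier 2 to Tier 1: 2.4390.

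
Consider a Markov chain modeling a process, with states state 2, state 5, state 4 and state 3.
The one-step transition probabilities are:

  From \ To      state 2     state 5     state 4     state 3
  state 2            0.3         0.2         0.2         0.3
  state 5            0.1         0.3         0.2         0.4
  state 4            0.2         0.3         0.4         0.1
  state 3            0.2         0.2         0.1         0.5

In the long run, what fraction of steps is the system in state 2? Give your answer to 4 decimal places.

0.1950

Let the stationary distribution be π with π = πP and π_1 + π_2 + π_3 + π_4 = 1.
π_1 = 0.3·π_1 + 0.1·π_2 + 0.2·π_3 + 0.2·π_4
π_2 = 0.2·π_1 + 0.3·π_2 + 0.3·π_3 + 0.2·π_4
π_3 = 0.2·π_1 + 0.2·π_2 + 0.4·π_3 + 0.1·π_4
Solving with the normalization constraint gives π = (0.1950, 0.2451, 0.2057, 0.3542).
So the stationary probability of state 2 is 0.1950.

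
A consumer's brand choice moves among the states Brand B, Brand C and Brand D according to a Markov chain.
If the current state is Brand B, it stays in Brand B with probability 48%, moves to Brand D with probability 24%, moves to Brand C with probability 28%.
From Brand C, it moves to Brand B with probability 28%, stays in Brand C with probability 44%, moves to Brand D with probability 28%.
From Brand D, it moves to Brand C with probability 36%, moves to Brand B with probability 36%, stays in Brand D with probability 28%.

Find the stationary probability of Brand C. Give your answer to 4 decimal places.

0.3586

Let the stationary distribution be π with π = πP and π_1 + π_2 + π_3 = 1.
π_1 = 0.48·π_1 + 0.28·π_2 + 0.36·π_3
π_2 = 0.28·π_1 + 0.44·π_2 + 0.36·π_3
Solving with the normalization constraint gives π = (0.3765, 0.3586, 0.2649).
So the stationary probability of Brand C is 0.3586.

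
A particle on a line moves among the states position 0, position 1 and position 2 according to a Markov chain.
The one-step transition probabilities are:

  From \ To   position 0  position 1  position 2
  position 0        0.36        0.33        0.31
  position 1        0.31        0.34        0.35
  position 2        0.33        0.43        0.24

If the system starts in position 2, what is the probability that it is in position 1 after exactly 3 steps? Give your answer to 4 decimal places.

Propagate the distribution vector 3 steps from position 2.
After 0 steps: (0.0000, 0.0000, 1.0000)
After 1 step: (0.3300, 0.4300, 0.2400)
After 2 steps: (0.3313, 0.3583, 0.3104)
After 3 steps: (0.3328, 0.3646, 0.3026)
P(in position 1 after 3 steps) = 0.3646

0.3646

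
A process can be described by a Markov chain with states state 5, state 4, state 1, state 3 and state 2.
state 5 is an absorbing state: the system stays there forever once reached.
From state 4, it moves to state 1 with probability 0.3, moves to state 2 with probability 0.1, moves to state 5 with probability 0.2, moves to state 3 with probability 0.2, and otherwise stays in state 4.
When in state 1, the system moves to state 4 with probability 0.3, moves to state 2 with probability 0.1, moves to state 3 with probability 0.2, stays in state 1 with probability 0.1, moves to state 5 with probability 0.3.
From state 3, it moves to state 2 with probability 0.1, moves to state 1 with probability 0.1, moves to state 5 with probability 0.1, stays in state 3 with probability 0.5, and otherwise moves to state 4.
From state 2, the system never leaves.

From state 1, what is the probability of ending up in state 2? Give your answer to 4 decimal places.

Let h(s) be the probability of absorption at state 2 starting from transient state s. Then h(state 2) = 1 and h(state 5) = 0. By first-step analysis:
h(state 4) = 0.2·0 + 0.2·h(state 4) + 0.3·h(state 1) + 0.2·h(state 3) + 0.1·1
h(state 1) = 0.3·0 + 0.3·h(state 4) + 0.1·h(state 1) + 0.2·h(state 3) + 0.1·1
h(state 3) = 0.1·0 + 0.2·h(state 4) + 0.1·h(state 1) + 0.5·h(state 3) + 0.1·1
Solving: h(state 4) = 0.3429, h(state 1) = 0.3143, h(state 3) = 0.4000.
Starting from state 1, the probability is 0.3143.

0.3143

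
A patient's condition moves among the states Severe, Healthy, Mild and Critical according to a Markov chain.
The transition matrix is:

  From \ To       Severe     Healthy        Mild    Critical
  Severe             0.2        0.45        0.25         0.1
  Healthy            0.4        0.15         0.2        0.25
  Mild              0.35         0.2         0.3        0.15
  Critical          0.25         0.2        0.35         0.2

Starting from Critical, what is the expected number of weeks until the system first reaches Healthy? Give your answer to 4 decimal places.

3.7474

Let t(s) be the expected number of weeks to first reach Healthy from state s, with t(Healthy) = 0. Conditioning on the first week:
t(Severe) = 1 + 0.2·t(Severe) + 0.25·t(Mild) + 0.1·t(Critical)
t(Mild) = 1 + 0.35·t(Severe) + 0.3·t(Mild) + 0.15·t(Critical)
t(Critical) = 1 + 0.25·t(Severe) + 0.35·t(Mild) + 0.2·t(Critical)
Solving: t(Severe) = 2.8632, t(Mild) = 3.6632, t(Critical) = 3.7474.
Expected weeks from Critical to Healthy: 3.7474.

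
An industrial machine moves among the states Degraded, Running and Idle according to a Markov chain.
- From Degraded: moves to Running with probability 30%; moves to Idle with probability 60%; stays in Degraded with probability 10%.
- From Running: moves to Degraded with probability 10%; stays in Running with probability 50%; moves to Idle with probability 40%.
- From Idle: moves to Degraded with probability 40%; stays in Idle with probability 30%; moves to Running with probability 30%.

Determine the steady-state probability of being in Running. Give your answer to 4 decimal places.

Let the stationary distribution be π with π = πP and π_1 + π_2 + π_3 = 1.
π_1 = 0.1·π_1 + 0.1·π_2 + 0.4·π_3
π_2 = 0.3·π_1 + 0.5·π_2 + 0.3·π_3
Solving with the normalization constraint gives π = (0.2212, 0.3750, 0.4038).
So the stationary probability of Running is 0.3750.

0.3750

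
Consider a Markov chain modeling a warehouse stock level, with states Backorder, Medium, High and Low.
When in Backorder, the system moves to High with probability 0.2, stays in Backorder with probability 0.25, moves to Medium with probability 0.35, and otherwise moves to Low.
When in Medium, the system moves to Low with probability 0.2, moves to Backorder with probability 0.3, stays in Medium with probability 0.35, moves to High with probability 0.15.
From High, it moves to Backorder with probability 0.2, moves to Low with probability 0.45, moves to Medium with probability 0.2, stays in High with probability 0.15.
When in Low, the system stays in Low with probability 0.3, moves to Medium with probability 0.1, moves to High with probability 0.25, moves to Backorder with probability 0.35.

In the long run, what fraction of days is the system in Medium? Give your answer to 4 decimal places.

0.2524

Let the stationary distribution be π with π = πP and π_1 + π_2 + π_3 + π_4 = 1.
π_1 = 0.25·π_1 + 0.3·π_2 + 0.2·π_3 + 0.35·π_4
π_2 = 0.35·π_1 + 0.35·π_2 + 0.2·π_3 + 0.1·π_4
π_3 = 0.2·π_1 + 0.15·π_2 + 0.15·π_3 + 0.25·π_4
Solving with the normalization constraint gives π = (0.2806, 0.2524, 0.1916, 0.2754).
So the stationary probability of Medium is 0.2524.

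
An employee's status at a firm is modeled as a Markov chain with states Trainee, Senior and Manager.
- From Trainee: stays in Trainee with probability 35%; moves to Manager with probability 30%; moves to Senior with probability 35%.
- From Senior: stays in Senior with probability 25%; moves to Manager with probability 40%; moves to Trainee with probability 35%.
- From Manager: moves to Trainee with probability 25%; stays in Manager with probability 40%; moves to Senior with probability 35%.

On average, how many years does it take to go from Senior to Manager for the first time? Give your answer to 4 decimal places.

2.7397

Let t(s) be the expected number of years to first reach Manager from state s, with t(Manager) = 0. Conditioning on the first year:
t(Trainee) = 1 + 0.35·t(Trainee) + 0.35·t(Senior)
t(Senior) = 1 + 0.35·t(Trainee) + 0.25·t(Senior)
Solving: t(Trainee) = 3.0137, t(Senior) = 2.7397.
Expected years from Senior to Manager: 2.7397.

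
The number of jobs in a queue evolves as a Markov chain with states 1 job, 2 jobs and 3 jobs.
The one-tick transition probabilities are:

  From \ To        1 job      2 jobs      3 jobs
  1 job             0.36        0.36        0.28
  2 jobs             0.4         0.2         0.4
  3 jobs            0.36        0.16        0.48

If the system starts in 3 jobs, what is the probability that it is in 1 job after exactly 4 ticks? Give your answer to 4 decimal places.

0.3697

Propagate the distribution vector 4 ticks from 3 jobs.
After 0 ticks: (0.0000, 0.0000, 1.0000)
After 1 tick: (0.3600, 0.1600, 0.4800)
After 2 ticks: (0.3664, 0.2384, 0.3952)
After 3 ticks: (0.3695, 0.2428, 0.3876)
After 4 ticks: (0.3697, 0.2436, 0.3867)
P(in 1 job after 4 ticks) = 0.3697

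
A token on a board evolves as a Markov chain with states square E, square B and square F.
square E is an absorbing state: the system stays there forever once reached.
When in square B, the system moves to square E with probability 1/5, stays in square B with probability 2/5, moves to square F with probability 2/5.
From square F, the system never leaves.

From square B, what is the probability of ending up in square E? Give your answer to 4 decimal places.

Let h(s) be the probability of absorption at square E starting from transient state s. Then h(square E) = 1 and h(square F) = 0. By first-step analysis:
h(square B) = 0.2·1 + 0.4·h(square B) + 0.4·0
Solving: h(square B) = 0.3333.
Starting from square B, the probability is 0.3333.

0.3333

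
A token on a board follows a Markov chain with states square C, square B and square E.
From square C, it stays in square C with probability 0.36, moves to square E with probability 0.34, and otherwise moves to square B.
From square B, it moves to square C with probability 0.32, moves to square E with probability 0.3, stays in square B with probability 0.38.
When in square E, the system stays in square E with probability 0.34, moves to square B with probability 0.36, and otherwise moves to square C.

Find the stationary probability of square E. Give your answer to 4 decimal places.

Let the stationary distribution be π with π = πP and π_1 + π_2 + π_3 = 1.
π_1 = 0.36·π_1 + 0.32·π_2 + 0.3·π_3
π_2 = 0.3·π_1 + 0.38·π_2 + 0.36·π_3
Solving with the normalization constraint gives π = (0.3265, 0.3474, 0.3261).
So the stationary probability of square E is 0.3261.

0.3261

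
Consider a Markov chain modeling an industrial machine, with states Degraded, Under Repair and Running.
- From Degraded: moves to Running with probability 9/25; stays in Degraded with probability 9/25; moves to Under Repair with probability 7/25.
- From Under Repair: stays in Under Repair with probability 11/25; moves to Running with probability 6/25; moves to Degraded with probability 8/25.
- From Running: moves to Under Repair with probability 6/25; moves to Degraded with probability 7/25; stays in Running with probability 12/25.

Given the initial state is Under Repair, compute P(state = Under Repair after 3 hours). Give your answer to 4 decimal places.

0.3211

Propagate the distribution vector 3 hours from Under Repair.
After 0 hours: (0.0000, 1.0000, 0.0000)
After 1 hour: (0.3200, 0.4400, 0.2400)
After 2 hours: (0.3232, 0.3408, 0.3360)
After 3 hours: (0.3195, 0.3211, 0.3594)
P(in Under Repair after 3 hours) = 0.3211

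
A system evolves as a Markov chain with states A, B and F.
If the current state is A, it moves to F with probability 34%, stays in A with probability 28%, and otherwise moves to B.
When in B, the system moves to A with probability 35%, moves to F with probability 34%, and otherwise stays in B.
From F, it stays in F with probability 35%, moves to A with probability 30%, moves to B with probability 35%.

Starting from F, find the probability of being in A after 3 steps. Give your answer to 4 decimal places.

0.3110

Propagate the distribution vector 3 steps from F.
After 0 steps: (0.0000, 0.0000, 1.0000)
After 1 step: (0.3000, 0.3500, 0.3500)
After 2 steps: (0.3115, 0.3450, 0.3435)
After 3 steps: (0.3110, 0.3455, 0.3434)
P(in A after 3 steps) = 0.3110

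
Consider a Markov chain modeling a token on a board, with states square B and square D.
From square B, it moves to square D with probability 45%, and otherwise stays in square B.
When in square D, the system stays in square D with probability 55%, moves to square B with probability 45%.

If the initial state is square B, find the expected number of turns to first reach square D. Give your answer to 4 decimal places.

Let t(s) be the expected number of turns to first reach square D from state s, with t(square D) = 0. Conditioning on the first turn:
t(square B) = 1 + 0.55·t(square B)
Solving: t(square B) = 2.2222.
Expected turns from square B to square D: 2.2222.

2.2222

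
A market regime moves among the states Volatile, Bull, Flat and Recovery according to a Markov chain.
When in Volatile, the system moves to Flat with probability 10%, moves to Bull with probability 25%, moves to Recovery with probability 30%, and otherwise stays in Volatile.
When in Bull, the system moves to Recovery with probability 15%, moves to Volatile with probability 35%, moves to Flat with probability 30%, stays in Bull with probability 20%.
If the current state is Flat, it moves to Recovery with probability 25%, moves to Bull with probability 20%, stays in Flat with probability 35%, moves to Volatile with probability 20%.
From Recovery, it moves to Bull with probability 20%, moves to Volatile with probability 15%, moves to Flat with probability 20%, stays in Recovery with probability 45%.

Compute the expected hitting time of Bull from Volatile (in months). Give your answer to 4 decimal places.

Let t(s) be the expected number of months to first reach Bull from state s, with t(Bull) = 0. Conditioning on the first month:
t(Volatile) = 1 + 0.35·t(Volatile) + 0.1·t(Flat) + 0.3·t(Recovery)
t(Flat) = 1 + 0.2·t(Volatile) + 0.35·t(Flat) + 0.25·t(Recovery)
t(Recovery) = 1 + 0.15·t(Volatile) + 0.2·t(Flat) + 0.45·t(Recovery)
Solving: t(Volatile) = 4.4657, t(Flat) = 4.7437, t(Recovery) = 4.7611.
Expected months from Volatile to Bull: 4.4657.

4.4657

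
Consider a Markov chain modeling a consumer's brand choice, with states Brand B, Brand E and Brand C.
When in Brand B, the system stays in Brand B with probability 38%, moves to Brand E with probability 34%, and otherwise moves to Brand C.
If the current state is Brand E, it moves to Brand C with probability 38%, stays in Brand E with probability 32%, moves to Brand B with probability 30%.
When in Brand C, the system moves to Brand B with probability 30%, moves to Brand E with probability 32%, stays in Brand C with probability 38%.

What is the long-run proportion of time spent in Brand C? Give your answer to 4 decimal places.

0.3474

Let the stationary distribution be π with π = πP and π_1 + π_2 + π_3 = 1.
π_1 = 0.38·π_1 + 0.3·π_2 + 0.3·π_3
π_2 = 0.34·π_1 + 0.32·π_2 + 0.32·π_3
Solving with the normalization constraint gives π = (0.3261, 0.3265, 0.3474).
So the stationary probability of Brand C is 0.3474.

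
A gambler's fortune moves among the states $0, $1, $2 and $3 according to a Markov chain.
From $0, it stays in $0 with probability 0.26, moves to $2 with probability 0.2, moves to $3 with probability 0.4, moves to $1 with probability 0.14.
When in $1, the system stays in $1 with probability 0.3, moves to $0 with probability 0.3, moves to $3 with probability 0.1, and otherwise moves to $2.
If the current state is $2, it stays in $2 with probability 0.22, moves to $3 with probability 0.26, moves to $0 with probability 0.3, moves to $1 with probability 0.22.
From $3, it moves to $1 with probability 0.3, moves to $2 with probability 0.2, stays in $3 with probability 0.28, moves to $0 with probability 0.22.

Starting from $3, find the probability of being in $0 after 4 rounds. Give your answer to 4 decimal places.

Propagate the distribution vector 4 rounds from $3.
After 0 rounds: (0.0000, 0.0000, 0.0000, 1.0000)
After 1 round: (0.2200, 0.3000, 0.2000, 0.2800)
After 2 rounds: (0.2688, 0.2488, 0.2340, 0.2484)
After 3 rounds: (0.2694, 0.2383, 0.2296, 0.2628)
After 4 rounds: (0.2682, 0.2385, 0.2284, 0.2648)
P(in $0 after 4 rounds) = 0.2682

0.2682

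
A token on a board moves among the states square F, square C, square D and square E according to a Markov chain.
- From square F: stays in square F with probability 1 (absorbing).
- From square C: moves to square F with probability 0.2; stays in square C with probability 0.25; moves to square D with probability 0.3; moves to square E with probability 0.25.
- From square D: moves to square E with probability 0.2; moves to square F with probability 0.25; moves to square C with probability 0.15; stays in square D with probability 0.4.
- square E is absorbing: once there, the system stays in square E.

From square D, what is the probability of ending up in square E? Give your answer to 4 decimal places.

Let h(s) be the probability of absorption at square E starting from transient state s. Then h(square E) = 1 and h(square F) = 0. By first-step analysis:
h(square C) = 0.2·0 + 0.25·h(square C) + 0.3·h(square D) + 0.25·1
h(square D) = 0.25·0 + 0.15·h(square C) + 0.4·h(square D) + 0.2·1
Solving: h(square C) = 0.5185, h(square D) = 0.4630.
Starting from square D, the probability is 0.4630.

0.4630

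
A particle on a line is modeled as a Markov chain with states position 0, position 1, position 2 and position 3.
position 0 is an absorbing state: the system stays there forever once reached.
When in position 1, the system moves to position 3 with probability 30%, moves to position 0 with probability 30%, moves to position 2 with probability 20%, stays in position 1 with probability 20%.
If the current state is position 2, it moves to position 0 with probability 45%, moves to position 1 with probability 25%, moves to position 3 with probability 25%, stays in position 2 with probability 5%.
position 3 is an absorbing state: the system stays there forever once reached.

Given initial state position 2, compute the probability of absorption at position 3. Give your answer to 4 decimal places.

0.3873

Let h(s) be the probability of absorption at position 3 starting from transient state s. Then h(position 3) = 1 and h(position 0) = 0. By first-step analysis:
h(position 1) = 0.3·0 + 0.2·h(position 1) + 0.2·h(position 2) + 0.3·1
h(position 2) = 0.45·0 + 0.25·h(position 1) + 0.05·h(position 2) + 0.25·1
Solving: h(position 1) = 0.4718, h(position 2) = 0.3873.
Starting from position 2, the probability is 0.3873.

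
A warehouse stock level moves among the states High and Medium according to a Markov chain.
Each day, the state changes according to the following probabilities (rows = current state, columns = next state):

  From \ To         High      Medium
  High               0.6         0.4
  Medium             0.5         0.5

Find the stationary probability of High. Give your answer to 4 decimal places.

0.5556

Let the stationary distribution be π with π = πP and π_1 + π_2 = 1.
π_1 = 0.6·π_1 + 0.5·π_2
Solving with the normalization constraint gives π = (0.5556, 0.4444).
So the stationary probability of High is 0.5556.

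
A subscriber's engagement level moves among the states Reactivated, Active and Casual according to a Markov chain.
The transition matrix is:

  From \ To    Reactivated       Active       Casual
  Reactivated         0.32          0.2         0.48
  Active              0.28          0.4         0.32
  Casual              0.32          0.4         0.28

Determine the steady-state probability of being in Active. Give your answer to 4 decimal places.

Let the stationary distribution be π with π = πP and π_1 + π_2 + π_3 = 1.
π_1 = 0.32·π_1 + 0.28·π_2 + 0.32·π_3
π_2 = 0.2·π_1 + 0.4·π_2 + 0.4·π_3
Solving with the normalization constraint gives π = (0.3065, 0.3387, 0.3548).
So the stationary probability of Active is 0.3387.

0.3387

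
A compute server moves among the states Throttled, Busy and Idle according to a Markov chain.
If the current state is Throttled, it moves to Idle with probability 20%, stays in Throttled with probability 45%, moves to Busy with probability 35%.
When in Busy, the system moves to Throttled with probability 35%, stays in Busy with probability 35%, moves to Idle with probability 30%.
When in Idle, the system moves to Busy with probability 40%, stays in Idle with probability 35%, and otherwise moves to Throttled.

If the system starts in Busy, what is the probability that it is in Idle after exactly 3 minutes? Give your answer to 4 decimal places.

0.2785

Propagate the distribution vector 3 minutes from Busy.
After 0 minutes: (0.0000, 1.0000, 0.0000)
After 1 minute: (0.3500, 0.3500, 0.3000)
After 2 minutes: (0.3550, 0.3650, 0.2800)
After 3 minutes: (0.3575, 0.3640, 0.2785)
P(in Idle after 3 minutes) = 0.2785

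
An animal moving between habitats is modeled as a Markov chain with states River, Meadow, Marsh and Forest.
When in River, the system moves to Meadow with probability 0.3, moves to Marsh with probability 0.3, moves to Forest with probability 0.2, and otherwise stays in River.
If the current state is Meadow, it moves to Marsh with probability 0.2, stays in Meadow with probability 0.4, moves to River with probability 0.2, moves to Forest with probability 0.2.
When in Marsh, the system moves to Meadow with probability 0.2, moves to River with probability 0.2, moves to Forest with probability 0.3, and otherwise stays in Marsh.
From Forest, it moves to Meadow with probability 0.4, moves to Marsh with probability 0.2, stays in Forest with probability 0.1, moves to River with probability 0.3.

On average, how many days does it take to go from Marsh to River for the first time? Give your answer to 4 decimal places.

Let t(s) be the expected number of days to first reach River from state s, with t(River) = 0. Conditioning on the first day:
t(Meadow) = 1 + 0.4·t(Meadow) + 0.2·t(Marsh) + 0.2·t(Forest)
t(Marsh) = 1 + 0.2·t(Meadow) + 0.3·t(Marsh) + 0.3·t(Forest)
t(Forest) = 1 + 0.4·t(Meadow) + 0.2·t(Marsh) + 0.1·t(Forest)
Solving: t(Meadow) = 4.5413, t(Marsh) = 4.4954, t(Forest) = 4.1284.
Expected days from Marsh to River: 4.4954.

4.4954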